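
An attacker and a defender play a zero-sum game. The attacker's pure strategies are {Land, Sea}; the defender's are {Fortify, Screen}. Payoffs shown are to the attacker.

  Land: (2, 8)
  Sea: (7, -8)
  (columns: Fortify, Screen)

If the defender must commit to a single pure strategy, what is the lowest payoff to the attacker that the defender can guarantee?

Column maxima: Fortify → 7, Screen → 8.
The smallest of these is 7.

7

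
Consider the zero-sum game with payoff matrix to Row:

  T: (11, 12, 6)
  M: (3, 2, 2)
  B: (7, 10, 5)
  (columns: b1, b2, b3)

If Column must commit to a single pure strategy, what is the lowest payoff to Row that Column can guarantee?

Column maxima: b1 → 11, b2 → 12, b3 → 6.
The smallest of these is 6.

6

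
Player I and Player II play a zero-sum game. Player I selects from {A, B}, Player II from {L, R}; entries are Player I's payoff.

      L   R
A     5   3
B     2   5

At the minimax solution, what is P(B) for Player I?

Row minima: A → 3, B → 2; maximin = 3.
Column maxima: L → 5, R → 5; minimax = 5.
3 ≠ 5, so there is no saddle point; optimal play is mixed.
Let Player I play A with probability p. Expected payoff against L: 5p + 2(1−p) = 3p + 2; against R: 3p + 5(1−p) = −2p + 5.
Setting these equal: 3p + 2 = −2p + 5 ⇒ 5p = 3 ⇒ p = 3/5, and the value is (3)·(3/5) + 2 = 19/5.
For Player II: with q = P(L), equating A's and B's payoffs gives 2q + 3 = −3q + 5 ⇒ q = 2/5.

2/5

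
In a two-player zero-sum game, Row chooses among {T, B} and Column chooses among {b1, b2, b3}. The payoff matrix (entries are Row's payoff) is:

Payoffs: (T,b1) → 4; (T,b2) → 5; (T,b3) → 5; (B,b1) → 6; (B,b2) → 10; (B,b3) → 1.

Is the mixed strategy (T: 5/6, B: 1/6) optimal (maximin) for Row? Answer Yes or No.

Against b1 this mix gives (5/6)·4 + (1/6)·6 = 13/3.
Against b2 this mix gives (5/6)·5 + (1/6)·10 = 35/6.
Against b3 this mix gives (5/6)·5 + (1/6)·1 = 13/3.
All of Column's active replies (b1, b3) yield 13/3, and no column does worse for Row. The mix makes Column indifferent and guarantees 13/3, so it is optimal.

Yes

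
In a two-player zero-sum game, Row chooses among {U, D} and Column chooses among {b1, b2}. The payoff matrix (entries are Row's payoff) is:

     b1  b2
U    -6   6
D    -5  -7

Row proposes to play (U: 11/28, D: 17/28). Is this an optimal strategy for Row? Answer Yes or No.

Against b1 this mix gives (11/28)·(-6) + (17/28)·(-5) = -151/28.
Against b2 this mix gives (11/28)·6 + (17/28)·(-7) = -53/28.
Column will play b1, holding Row to -151/28. Shifting weight toward the row that does better against b1 would raise this floor (the equalizing mix achieves -36/7 against both b1 and b2), so the proposed strategy is not optimal.

No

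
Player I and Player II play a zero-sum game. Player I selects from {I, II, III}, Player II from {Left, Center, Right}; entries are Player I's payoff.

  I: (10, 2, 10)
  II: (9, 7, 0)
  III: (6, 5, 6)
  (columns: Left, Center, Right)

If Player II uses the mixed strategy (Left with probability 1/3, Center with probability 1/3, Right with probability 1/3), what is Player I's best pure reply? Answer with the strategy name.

I

Expected payoff of I: (1/3)·10 + (1/3)·2 + (1/3)·10 = 22/3.
Expected payoff of II: (1/3)·9 + (1/3)·7 + (1/3)·0 = 16/3.
Expected payoff of III: (1/3)·6 + (1/3)·5 + (1/3)·6 = 17/3.
The largest is 22/3, so Player I's best response is I.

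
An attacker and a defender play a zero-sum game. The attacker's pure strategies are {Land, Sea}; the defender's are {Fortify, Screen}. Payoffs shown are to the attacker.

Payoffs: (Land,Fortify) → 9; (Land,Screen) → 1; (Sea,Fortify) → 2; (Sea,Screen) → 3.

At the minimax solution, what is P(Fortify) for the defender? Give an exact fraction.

2/9

Row minima: Land → 1, Sea → 2; maximin = 2.
Column maxima: Fortify → 9, Screen → 3; minimax = 3.
2 ≠ 3, so there is no saddle point; optimal play is mixed.
Let the attacker play Land with probability p. Expected payoff against Fortify: 9p + 2(1−p) = 7p + 2; against Screen: 1p + 3(1−p) = −2p + 3.
Setting these equal: 7p + 2 = −2p + 3 ⇒ 9p = 1 ⇒ p = 1/9, and the value is (7)·(1/9) + 2 = 25/9.
For the defender: with q = P(Fortify), equating Land's and Sea's payoffs gives 8q + 1 = −q + 3 ⇒ q = 2/9.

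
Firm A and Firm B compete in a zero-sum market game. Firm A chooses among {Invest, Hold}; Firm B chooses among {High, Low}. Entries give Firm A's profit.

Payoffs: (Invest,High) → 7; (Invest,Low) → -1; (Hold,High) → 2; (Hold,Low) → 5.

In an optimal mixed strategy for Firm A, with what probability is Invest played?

3/11

Row minima: Invest → -1, Hold → 2; maximin = 2.
Column maxima: High → 7, Low → 5; minimax = 5.
2 ≠ 5, so there is no saddle point; optimal play is mixed.
Let Firm A play Invest with probability p. Expected payoff against High: 7p + 2(1−p) = 5p + 2; against Low: (-1)p + 5(1−p) = −6p + 5.
Setting these equal: 5p + 2 = −6p + 5 ⇒ 11p = 3 ⇒ p = 3/11, and the value is (5)·(3/11) + 2 = 37/11.
For Firm B: with q = P(High), equating Invest's and Hold's payoffs gives 8q − 1 = −3q + 5 ⇒ q = 6/11.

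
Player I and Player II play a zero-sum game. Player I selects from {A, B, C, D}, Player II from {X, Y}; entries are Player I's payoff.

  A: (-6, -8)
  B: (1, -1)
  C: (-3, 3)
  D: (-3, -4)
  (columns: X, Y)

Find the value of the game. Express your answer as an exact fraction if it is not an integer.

Row minima: A → -8, B → -1, C → -3, D → -4; maximin = -1.
Column maxima: X → 1, Y → 3; minimax = 1.
-1 ≠ 1, so there is no saddle point; optimal play is mixed.
A is strictly dominated by B, so Player I never plays it.
D is strictly dominated by B, so Player I never plays it.
On the remaining 2×2 (B, C vs X, Y):
Let Player I play B with probability p. Expected payoff against X: 1p + (-3)(1−p) = 4p − 3; against Y: (-1)p + 3(1−p) = −4p + 3.
Setting these equal: 4p − 3 = −4p + 3 ⇒ 8p = 6 ⇒ p = 3/4, and the value is (4)·(3/4) − 3 = 0.
For Player II: with q = P(X), equating B's and C's payoffs gives 2q − 1 = −6q + 3 ⇒ q = 1/2.

0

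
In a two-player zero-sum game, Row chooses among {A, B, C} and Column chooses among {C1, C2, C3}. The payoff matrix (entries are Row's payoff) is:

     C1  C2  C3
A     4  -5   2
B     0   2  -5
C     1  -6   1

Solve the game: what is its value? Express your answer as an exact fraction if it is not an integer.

Row minima: A → -5, B → -5, C → -6; maximin = -5.
Column maxima: C1 → 4, C2 → 2, C3 → 2; minimax = 2.
-5 ≠ 2, so there is no saddle point; optimal play is mixed.
C is strictly dominated by A, so Row never plays it.
With C eliminated, C1 is strictly dominated by C3 (it gives Row strictly more in every remaining row), so Column never plays it.
On the remaining 2×2 (A, B vs C2, C3):
Let Row play A with probability p. Expected payoff against C2: (-5)p + 2(1−p) = −7p + 2; against C3: 2p + (-5)(1−p) = 7p − 5.
Setting these equal: −7p + 2 = 7p − 5 ⇒ −14p = -7 ⇒ p = 1/2, and the value is (-7)·(1/2) + 2 = -3/2.
For Column: with q = P(C2), equating A's and B's payoffs gives −7q + 2 = 7q − 5 ⇒ q = 1/2.

-3/2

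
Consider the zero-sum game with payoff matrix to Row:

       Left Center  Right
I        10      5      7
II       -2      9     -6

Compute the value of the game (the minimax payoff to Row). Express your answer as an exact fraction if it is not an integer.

Row minima: I → 5, II → -6; maximin = 5.
Column maxima: Left → 10, Center → 9, Right → 7; minimax = 7.
5 ≠ 7, so there is no saddle point; optimal play is mixed.
Left is strictly dominated by Right (it gives Row strictly more in every row), so Column never plays it.
On the remaining 2×2 (I, II vs Center, Right):
Let Row play I with probability p. Expected payoff against Center: 5p + 9(1−p) = −4p + 9; against Right: 7p + (-6)(1−p) = 13p − 6.
Setting these equal: −4p + 9 = 13p − 6 ⇒ −17p = -15 ⇒ p = 15/17, and the value is (-4)·(15/17) + 9 = 93/17.
For Column: with q = P(Center), equating I's and II's payoffs gives −2q + 7 = 15q − 6 ⇒ q = 13/17.

93/17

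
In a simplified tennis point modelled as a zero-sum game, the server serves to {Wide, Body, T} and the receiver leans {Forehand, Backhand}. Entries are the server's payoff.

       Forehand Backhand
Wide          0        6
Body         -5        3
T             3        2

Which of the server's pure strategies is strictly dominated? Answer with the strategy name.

Wide gives a strictly higher payoff than Body against every column: 0 > -5, 6 > 3.
So Body is strictly dominated and the server never plays it.

Body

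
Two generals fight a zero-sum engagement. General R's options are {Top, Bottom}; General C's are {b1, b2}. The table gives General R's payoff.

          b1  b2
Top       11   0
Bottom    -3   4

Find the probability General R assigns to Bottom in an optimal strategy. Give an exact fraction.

Row minima: Top → 0, Bottom → -3; maximin = 0.
Column maxima: b1 → 11, b2 → 4; minimax = 4.
0 ≠ 4, so there is no saddle point; optimal play is mixed.
Let General R play Top with probability p. Expected payoff against b1: 11p + (-3)(1−p) = 14p − 3; against b2: 0p + 4(1−p) = −4p + 4.
Setting these equal: 14p − 3 = −4p + 4 ⇒ 18p = 7 ⇒ p = 7/18, and the value is (14)·(7/18) − 3 = 22/9.
For General C: with q = P(b1), equating Top's and Bottom's payoffs gives 11q = −7q + 4 ⇒ q = 2/9.

11/18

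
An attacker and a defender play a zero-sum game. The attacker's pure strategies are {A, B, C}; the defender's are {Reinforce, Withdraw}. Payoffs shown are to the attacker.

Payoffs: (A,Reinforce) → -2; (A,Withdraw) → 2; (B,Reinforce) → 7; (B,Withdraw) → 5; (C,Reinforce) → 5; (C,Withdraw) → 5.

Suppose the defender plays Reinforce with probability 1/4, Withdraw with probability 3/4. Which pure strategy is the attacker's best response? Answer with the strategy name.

Expected payoff of A: (1/4)·(-2) + (3/4)·2 = 1.
Expected payoff of B: (1/4)·7 + (3/4)·5 = 11/2.
Expected payoff of C: (1/4)·5 + (3/4)·5 = 5.
The largest is 11/2, so the attacker's best response is B.

B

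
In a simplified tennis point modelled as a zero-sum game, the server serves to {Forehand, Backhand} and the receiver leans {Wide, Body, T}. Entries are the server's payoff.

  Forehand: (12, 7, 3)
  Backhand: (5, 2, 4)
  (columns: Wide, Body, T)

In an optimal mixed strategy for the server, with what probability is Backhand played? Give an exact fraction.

Row minima: Forehand → 3, Backhand → 2; maximin = 3.
Column maxima: Wide → 12, Body → 7, T → 4; minimax = 4.
3 ≠ 4, so there is no saddle point; optimal play is mixed.
Wide is strictly dominated by Body (it gives the server strictly more in every row), so the receiver never plays it.
On the remaining 2×2 (Forehand, Backhand vs Body, T):
Let the server play Forehand with probability p. Expected payoff against Body: 7p + 2(1−p) = 5p + 2; against T: 3p + 4(1−p) = −p + 4.
Setting these equal: 5p + 2 = −p + 4 ⇒ 6p = 2 ⇒ p = 1/3, and the value is (5)·(1/3) + 2 = 11/3.
For the receiver: with q = P(Body), equating Forehand's and Backhand's payoffs gives 4q + 3 = −2q + 4 ⇒ q = 1/6.

2/3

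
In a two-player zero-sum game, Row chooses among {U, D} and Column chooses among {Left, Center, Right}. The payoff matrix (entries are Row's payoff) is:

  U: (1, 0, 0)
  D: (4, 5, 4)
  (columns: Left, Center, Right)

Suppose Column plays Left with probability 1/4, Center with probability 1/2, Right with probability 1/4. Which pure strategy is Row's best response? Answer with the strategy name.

Expected payoff of U: (1/4)·1 + (1/2)·0 + (1/4)·0 = 1/4.
Expected payoff of D: (1/4)·4 + (1/2)·5 + (1/4)·4 = 9/2.
The largest is 9/2, so Row's best response is D.

D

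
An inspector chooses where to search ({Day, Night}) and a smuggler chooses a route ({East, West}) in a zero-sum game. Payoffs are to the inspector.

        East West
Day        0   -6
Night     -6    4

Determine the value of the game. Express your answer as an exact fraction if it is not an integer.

Row minima: Day → -6, Night → -6; maximin = -6.
Column maxima: East → 0, West → 4; minimax = 0.
-6 ≠ 0, so there is no saddle point; optimal play is mixed.
Let the inspector play Day with probability p. Expected payoff against East: 0p + (-6)(1−p) = 6p − 6; against West: (-6)p + 4(1−p) = −10p + 4.
Setting these equal: 6p − 6 = −10p + 4 ⇒ 16p = 10 ⇒ p = 5/8, and the value is (6)·(5/8) − 6 = -9/4.
For the smuggler: with q = P(East), equating Day's and Night's payoffs gives 6q − 6 = −10q + 4 ⇒ q = 5/8.

-9/4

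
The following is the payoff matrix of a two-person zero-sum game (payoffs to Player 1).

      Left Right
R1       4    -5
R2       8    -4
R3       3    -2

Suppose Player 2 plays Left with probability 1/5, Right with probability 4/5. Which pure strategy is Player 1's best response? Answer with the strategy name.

R3

Expected payoff of R1: (1/5)·4 + (4/5)·(-5) = -16/5.
Expected payoff of R2: (1/5)·8 + (4/5)·(-4) = -8/5.
Expected payoff of R3: (1/5)·3 + (4/5)·(-2) = -1.
The largest is -1, so Player 1's best response is R3.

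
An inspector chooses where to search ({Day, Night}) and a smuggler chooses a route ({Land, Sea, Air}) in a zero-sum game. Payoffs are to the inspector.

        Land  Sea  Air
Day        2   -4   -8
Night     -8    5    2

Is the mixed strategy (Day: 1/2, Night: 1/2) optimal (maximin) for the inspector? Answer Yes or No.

Yes

Against Land this mix gives (1/2)·2 + (1/2)·(-8) = -3.
Against Sea this mix gives (1/2)·(-4) + (1/2)·5 = 1/2.
Against Air this mix gives (1/2)·(-8) + (1/2)·2 = -3.
All of the smuggler's active replies (Land, Air) yield -3, and no column does worse for the inspector. The mix makes the smuggler indifferent and guarantees -3, so it is optimal.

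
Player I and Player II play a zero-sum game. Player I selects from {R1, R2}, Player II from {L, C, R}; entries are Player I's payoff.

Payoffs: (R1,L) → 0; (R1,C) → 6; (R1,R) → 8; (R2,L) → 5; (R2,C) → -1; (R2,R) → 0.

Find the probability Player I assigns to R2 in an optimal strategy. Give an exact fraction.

Row minima: R1 → 0, R2 → -1; maximin = 0.
Column maxima: L → 5, C → 6, R → 8; minimax = 5.
0 ≠ 5, so there is no saddle point; optimal play is mixed.
R is strictly dominated by C (it gives Player I strictly more in every row), so Player II never plays it.
On the remaining 2×2 (R1, R2 vs L, C):
Let Player I play R1 with probability p. Expected payoff against L: 0p + 5(1−p) = −5p + 5; against C: 6p + (-1)(1−p) = 7p − 1.
Setting these equal: −5p + 5 = 7p − 1 ⇒ −12p = -6 ⇒ p = 1/2, and the value is (-5)·(1/2) + 5 = 5/2.
For Player II: with q = P(L), equating R1's and R2's payoffs gives −6q + 6 = 6q − 1 ⇒ q = 7/12.

1/2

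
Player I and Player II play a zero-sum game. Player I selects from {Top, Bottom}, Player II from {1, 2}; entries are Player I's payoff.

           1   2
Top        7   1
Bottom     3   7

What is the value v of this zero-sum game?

23/5

Row minima: Top → 1, Bottom → 3; maximin = 3.
Column maxima: 1 → 7, 2 → 7; minimax = 7.
3 ≠ 7, so there is no saddle point; optimal play is mixed.
Let Player I play Top with probability p. Expected payoff against 1: 7p + 3(1−p) = 4p + 3; against 2: 1p + 7(1−p) = −6p + 7.
Setting these equal: 4p + 3 = −6p + 7 ⇒ 10p = 4 ⇒ p = 2/5, and the value is (4)·(2/5) + 3 = 23/5.
For Player II: with q = P(1), equating Top's and Bottom's payoffs gives 6q + 1 = −4q + 7 ⇒ q = 3/5.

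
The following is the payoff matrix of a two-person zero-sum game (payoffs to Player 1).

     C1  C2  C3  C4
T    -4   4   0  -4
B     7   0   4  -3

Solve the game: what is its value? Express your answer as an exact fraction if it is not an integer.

Row minima: T → -4, B → -3; maximin = -3.
Column maxima: C1 → 7, C2 → 4, C3 → 4, C4 → -3; minimax = -3.
Since maximin = minimax = -3, there is a saddle point and the value is -3.

-3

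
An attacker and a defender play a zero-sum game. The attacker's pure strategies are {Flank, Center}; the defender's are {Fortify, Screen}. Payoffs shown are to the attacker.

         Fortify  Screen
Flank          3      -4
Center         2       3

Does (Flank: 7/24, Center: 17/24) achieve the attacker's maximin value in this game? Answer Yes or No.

No

Against Fortify this mix gives (7/24)·3 + (17/24)·2 = 55/24.
Against Screen this mix gives (7/24)·(-4) + (17/24)·3 = 23/24.
The defender will play Screen, holding the attacker to 23/24. Shifting weight toward the row that does better against Screen would raise this floor (the equalizing mix achieves 17/8 against both Screen and Fortify), so the proposed strategy is not optimal.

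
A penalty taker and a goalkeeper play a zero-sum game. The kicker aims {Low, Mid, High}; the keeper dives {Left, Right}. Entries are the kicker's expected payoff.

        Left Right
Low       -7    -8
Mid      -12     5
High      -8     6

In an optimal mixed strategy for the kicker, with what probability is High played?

1/15

Row minima: Low → -8, Mid → -12, High → -8; maximin = -8.
Column maxima: Left → -7, Right → 6; minimax = -7.
-8 ≠ -7, so there is no saddle point; optimal play is mixed.
Mid is strictly dominated by High, so the kicker never plays it.
On the remaining 2×2 (Low, High vs Left, Right):
Let the kicker play Low with probability p. Expected payoff against Left: (-7)p + (-8)(1−p) = p − 8; against Right: (-8)p + 6(1−p) = −14p + 6.
Setting these equal: p − 8 = −14p + 6 ⇒ 15p = 14 ⇒ p = 14/15, and the value is (1)·(14/15) − 8 = -106/15.
For the keeper: with q = P(Left), equating Low's and High's payoffs gives q − 8 = −14q + 6 ⇒ q = 14/15.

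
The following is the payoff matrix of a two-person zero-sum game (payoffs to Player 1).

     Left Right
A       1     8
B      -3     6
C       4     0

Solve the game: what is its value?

Row minima: A → 1, B → -3, C → 0; maximin = 1.
Column maxima: Left → 4, Right → 8; minimax = 4.
1 ≠ 4, so there is no saddle point; optimal play is mixed.
B is strictly dominated by A, so Player 1 never plays it.
On the remaining 2×2 (A, C vs Left, Right):
Let Player 1 play A with probability p. Expected payoff against Left: 1p + 4(1−p) = −3p + 4; against Right: 8p + 0(1−p) = 8p.
Setting these equal: −3p + 4 = 8p ⇒ −11p = -4 ⇒ p = 4/11, and the value is (-3)·(4/11) + 4 = 32/11.
For Player 2: with q = P(Left), equating A's and C's payoffs gives −7q + 8 = 4q ⇒ q = 8/11.

32/11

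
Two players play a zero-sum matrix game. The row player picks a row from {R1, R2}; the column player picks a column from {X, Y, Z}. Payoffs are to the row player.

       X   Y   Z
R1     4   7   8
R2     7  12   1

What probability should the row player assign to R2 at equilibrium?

2/5

Row minima: R1 → 4, R2 → 1; maximin = 4.
Column maxima: X → 7, Y → 12, Z → 8; minimax = 7.
4 ≠ 7, so there is no saddle point; optimal play is mixed.
Y is strictly dominated by X (it gives the row player strictly more in every row), so the column player never plays it.
On the remaining 2×2 (R1, R2 vs X, Z):
Let the row player play R1 with probability p. Expected payoff against X: 4p + 7(1−p) = −3p + 7; against Z: 8p + 1(1−p) = 7p + 1.
Setting these equal: −3p + 7 = 7p + 1 ⇒ −10p = -6 ⇒ p = 3/5, and the value is (-3)·(3/5) + 7 = 26/5.
For the column player: with q = P(X), equating R1's and R2's payoffs gives −4q + 8 = 6q + 1 ⇒ q = 7/10.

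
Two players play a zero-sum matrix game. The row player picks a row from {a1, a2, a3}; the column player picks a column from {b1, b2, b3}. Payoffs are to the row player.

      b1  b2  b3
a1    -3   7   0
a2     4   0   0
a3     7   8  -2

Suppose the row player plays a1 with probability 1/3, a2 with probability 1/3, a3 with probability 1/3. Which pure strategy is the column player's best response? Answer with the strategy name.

If the column player plays b1, the row player's expected payoff is (1/3)·(-3) + (1/3)·4 + (1/3)·7 = 8/3.
If the column player plays b2, the row player's expected payoff is (1/3)·7 + (1/3)·0 + (1/3)·8 = 5.
If the column player plays b3, the row player's expected payoff is (1/3)·0 + (1/3)·0 + (1/3)·(-2) = -2/3.
The column player minimizes the row player's payoff; the smallest is -2/3, so the best response is b3.

b3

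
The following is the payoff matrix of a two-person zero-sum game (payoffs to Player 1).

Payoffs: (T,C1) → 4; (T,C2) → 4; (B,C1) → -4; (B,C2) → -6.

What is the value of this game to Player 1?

4

Row minima: T → 4, B → -6; maximin = 4.
Column maxima: C1 → 4, C2 → 4; minimax = 4.
Since maximin = minimax = 4, there is a saddle point and the value is 4.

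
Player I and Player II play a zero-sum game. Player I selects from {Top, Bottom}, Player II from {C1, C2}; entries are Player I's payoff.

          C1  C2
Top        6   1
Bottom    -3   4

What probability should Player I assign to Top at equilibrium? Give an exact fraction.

7/12

Row minima: Top → 1, Bottom → -3; maximin = 1.
Column maxima: C1 → 6, C2 → 4; minimax = 4.
1 ≠ 4, so there is no saddle point; optimal play is mixed.
Let Player I play Top with probability p. Expected payoff against C1: 6p + (-3)(1−p) = 9p − 3; against C2: 1p + 4(1−p) = −3p + 4.
Setting these equal: 9p − 3 = −3p + 4 ⇒ 12p = 7 ⇒ p = 7/12, and the value is (9)·(7/12) − 3 = 9/4.
For Player II: with q = P(C1), equating Top's and Bottom's payoffs gives 5q + 1 = −7q + 4 ⇒ q = 1/4.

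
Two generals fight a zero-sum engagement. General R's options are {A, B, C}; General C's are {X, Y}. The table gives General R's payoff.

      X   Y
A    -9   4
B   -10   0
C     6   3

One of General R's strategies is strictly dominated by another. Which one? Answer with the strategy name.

A gives a strictly higher payoff than B against every column: -9 > -10, 4 > 0.
So B is strictly dominated and General R never plays it.

B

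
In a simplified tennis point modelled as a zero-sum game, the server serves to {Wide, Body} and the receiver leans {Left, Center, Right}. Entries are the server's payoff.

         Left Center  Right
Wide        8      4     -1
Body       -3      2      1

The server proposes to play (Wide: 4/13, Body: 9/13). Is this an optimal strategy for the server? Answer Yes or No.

Yes

Against Left this mix gives (4/13)·8 + (9/13)·(-3) = 5/13.
Against Center this mix gives (4/13)·4 + (9/13)·2 = 34/13.
Against Right this mix gives (4/13)·(-1) + (9/13)·1 = 5/13.
All of the receiver's active replies (Left, Right) yield 5/13, and no column does worse for the server. The mix makes the receiver indifferent and guarantees 5/13, so it is optimal.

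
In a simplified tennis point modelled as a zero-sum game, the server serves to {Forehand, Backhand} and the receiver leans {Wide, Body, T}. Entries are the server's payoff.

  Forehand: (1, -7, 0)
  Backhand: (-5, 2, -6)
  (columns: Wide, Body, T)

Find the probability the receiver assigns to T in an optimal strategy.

3/5

Row minima: Forehand → -7, Backhand → -6; maximin = -6.
Column maxima: Wide → 1, Body → 2, T → 0; minimax = 0.
-6 ≠ 0, so there is no saddle point; optimal play is mixed.
Wide is strictly dominated by T (it gives the server strictly more in every row), so the receiver never plays it.
On the remaining 2×2 (Forehand, Backhand vs Body, T):
Let the server play Forehand with probability p. Expected payoff against Body: (-7)p + 2(1−p) = −9p + 2; against T: 0p + (-6)(1−p) = 6p − 6.
Setting these equal: −9p + 2 = 6p − 6 ⇒ −15p = -8 ⇒ p = 8/15, and the value is (-9)·(8/15) + 2 = -14/5.
For the receiver: with q = P(Body), equating Forehand's and Backhand's payoffs gives −7q = 8q − 6 ⇒ q = 2/5.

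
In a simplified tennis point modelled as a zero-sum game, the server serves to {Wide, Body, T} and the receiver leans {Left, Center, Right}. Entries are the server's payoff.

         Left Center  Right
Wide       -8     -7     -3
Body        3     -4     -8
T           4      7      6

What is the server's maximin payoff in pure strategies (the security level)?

4

Row minima: Wide → -8, Body → -8, T → 4.
The best of these is 4.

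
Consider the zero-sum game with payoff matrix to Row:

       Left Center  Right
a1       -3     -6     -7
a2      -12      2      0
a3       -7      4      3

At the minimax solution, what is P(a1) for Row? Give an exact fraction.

Row minima: a1 → -7, a2 → -12, a3 → -7; maximin = -7.
Column maxima: Left → -3, Center → 4, Right → 3; minimax = -3.
-7 ≠ -3, so there is no saddle point; optimal play is mixed.
a2 is strictly dominated by a3, so Row never plays it.
Center is strictly dominated by Right (it gives Row strictly more in every row), so Column never plays it.
On the remaining 2×2 (a1, a3 vs Left, Right):
Let Row play a1 with probability p. Expected payoff against Left: (-3)p + (-7)(1−p) = 4p − 7; against Right: (-7)p + 3(1−p) = −10p + 3.
Setting these equal: 4p − 7 = −10p + 3 ⇒ 14p = 10 ⇒ p = 5/7, and the value is (4)·(5/7) − 7 = -29/7.
For Column: with q = P(Left), equating a1's and a3's payoffs gives 4q − 7 = −10q + 3 ⇒ q = 5/7.

5/7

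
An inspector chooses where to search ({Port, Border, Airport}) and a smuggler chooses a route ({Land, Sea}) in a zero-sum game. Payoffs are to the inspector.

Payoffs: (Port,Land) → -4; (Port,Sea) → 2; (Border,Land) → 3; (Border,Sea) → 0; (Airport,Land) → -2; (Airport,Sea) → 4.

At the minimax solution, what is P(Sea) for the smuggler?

Row minima: Port → -4, Border → 0, Airport → -2; maximin = 0.
Column maxima: Land → 3, Sea → 4; minimax = 3.
0 ≠ 3, so there is no saddle point; optimal play is mixed.
Port is strictly dominated by Airport, so the inspector never plays it.
On the remaining 2×2 (Border, Airport vs Land, Sea):
Let the inspector play Border with probability p. Expected payoff against Land: 3p + (-2)(1−p) = 5p − 2; against Sea: 0p + 4(1−p) = −4p + 4.
Setting these equal: 5p − 2 = −4p + 4 ⇒ 9p = 6 ⇒ p = 2/3, and the value is (5)·(2/3) − 2 = 4/3.
For the smuggler: with q = P(Land), equating Border's and Airport's payoffs gives 3q = −6q + 4 ⇒ q = 4/9.

5/9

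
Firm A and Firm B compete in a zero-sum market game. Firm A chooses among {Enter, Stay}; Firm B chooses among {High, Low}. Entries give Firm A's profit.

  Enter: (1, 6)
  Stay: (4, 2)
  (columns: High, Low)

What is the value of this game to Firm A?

Row minima: Enter → 1, Stay → 2; maximin = 2.
Column maxima: High → 4, Low → 6; minimax = 4.
2 ≠ 4, so there is no saddle point; optimal play is mixed.
Let Firm A play Enter with probability p. Expected payoff against High: 1p + 4(1−p) = −3p + 4; against Low: 6p + 2(1−p) = 4p + 2.
Setting these equal: −3p + 4 = 4p + 2 ⇒ −7p = -2 ⇒ p = 2/7, and the value is (-3)·(2/7) + 4 = 22/7.
For Firm B: with q = P(High), equating Enter's and Stay's payoffs gives −5q + 6 = 2q + 2 ⇒ q = 4/7.

22/7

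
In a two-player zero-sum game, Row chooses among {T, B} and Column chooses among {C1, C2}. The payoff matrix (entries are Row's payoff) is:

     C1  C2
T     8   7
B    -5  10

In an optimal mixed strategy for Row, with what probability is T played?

Row minima: T → 7, B → -5; maximin = 7.
Column maxima: C1 → 8, C2 → 10; minimax = 8.
7 ≠ 8, so there is no saddle point; optimal play is mixed.
Let Row play T with probability p. Expected payoff against C1: 8p + (-5)(1−p) = 13p − 5; against C2: 7p + 10(1−p) = −3p + 10.
Setting these equal: 13p − 5 = −3p + 10 ⇒ 16p = 15 ⇒ p = 15/16, and the value is (13)·(15/16) − 5 = 115/16.
For Column: with q = P(C1), equating T's and B's payoffs gives q + 7 = −15q + 10 ⇒ q = 3/16.

15/16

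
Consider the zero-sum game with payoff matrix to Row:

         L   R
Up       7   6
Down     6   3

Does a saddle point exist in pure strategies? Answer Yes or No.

Yes

Row minima: Up → 6, Down → 3; maximin = 6.
Column maxima: L → 7, R → 6; minimax = 6.
maximin = minimax = 6, so a saddle point exists.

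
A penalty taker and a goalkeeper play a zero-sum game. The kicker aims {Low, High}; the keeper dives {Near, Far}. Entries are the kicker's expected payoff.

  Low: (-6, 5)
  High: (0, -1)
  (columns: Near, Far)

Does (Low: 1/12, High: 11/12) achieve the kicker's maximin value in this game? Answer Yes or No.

Against Near this mix gives (1/12)·(-6) + (11/12)·0 = -1/2.
Against Far this mix gives (1/12)·5 + (11/12)·(-1) = -1/2.
All of the keeper's active replies (Near, Far) yield -1/2, and no column does worse for the kicker. The mix makes the keeper indifferent and guarantees -1/2, so it is optimal.

Yes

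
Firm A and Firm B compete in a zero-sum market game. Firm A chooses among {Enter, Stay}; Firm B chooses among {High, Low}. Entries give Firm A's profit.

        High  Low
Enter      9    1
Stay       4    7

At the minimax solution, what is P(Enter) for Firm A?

3/11

Row minima: Enter → 1, Stay → 4; maximin = 4.
Column maxima: High → 9, Low → 7; minimax = 7.
4 ≠ 7, so there is no saddle point; optimal play is mixed.
Let Firm A play Enter with probability p. Expected payoff against High: 9p + 4(1−p) = 5p + 4; against Low: 1p + 7(1−p) = −6p + 7.
Setting these equal: 5p + 4 = −6p + 7 ⇒ 11p = 3 ⇒ p = 3/11, and the value is (5)·(3/11) + 4 = 59/11.
For Firm B: with q = P(High), equating Enter's and Stay's payoffs gives 8q + 1 = −3q + 7 ⇒ q = 6/11.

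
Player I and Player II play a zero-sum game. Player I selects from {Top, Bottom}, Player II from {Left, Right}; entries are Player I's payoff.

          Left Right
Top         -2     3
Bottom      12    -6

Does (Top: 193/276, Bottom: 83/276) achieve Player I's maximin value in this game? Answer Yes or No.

No

Against Left this mix gives (193/276)·(-2) + (83/276)·12 = 305/138.
Against Right this mix gives (193/276)·3 + (83/276)·(-6) = 27/92.
Player II will play Right, holding Player I to 27/92. Shifting weight toward the row that does better against Right would raise this floor (the equalizing mix achieves 24/23 against both Right and Left), so the proposed strategy is not optimal.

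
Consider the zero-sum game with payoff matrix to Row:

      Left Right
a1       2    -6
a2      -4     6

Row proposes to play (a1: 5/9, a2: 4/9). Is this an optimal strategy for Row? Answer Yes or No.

Yes

Against Left this mix gives (5/9)·2 + (4/9)·(-4) = -2/3.
Against Right this mix gives (5/9)·(-6) + (4/9)·6 = -2/3.
All of Column's active replies (Left, Right) yield -2/3, and no column does worse for Row. The mix makes Column indifferent and guarantees -2/3, so it is optimal.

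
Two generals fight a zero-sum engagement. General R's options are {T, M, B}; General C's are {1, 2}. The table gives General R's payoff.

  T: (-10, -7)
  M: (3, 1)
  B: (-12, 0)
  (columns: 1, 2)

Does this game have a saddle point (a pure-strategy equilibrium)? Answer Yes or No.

Row minima: T → -10, M → 1, B → -12; maximin = 1.
Column maxima: 1 → 3, 2 → 1; minimax = 1.
maximin = minimax = 1, so a saddle point exists.

Yes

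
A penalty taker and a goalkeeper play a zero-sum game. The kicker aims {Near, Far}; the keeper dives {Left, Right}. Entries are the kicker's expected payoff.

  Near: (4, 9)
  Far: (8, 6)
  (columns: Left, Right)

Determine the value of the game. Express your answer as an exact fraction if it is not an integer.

48/7

Row minima: Near → 4, Far → 6; maximin = 6.
Column maxima: Left → 8, Right → 9; minimax = 8.
6 ≠ 8, so there is no saddle point; optimal play is mixed.
Let the kicker play Near with probability p. Expected payoff against Left: 4p + 8(1−p) = −4p + 8; against Right: 9p + 6(1−p) = 3p + 6.
Setting these equal: −4p + 8 = 3p + 6 ⇒ −7p = -2 ⇒ p = 2/7, and the value is (-4)·(2/7) + 8 = 48/7.
For the keeper: with q = P(Left), equating Near's and Far's payoffs gives −5q + 9 = 2q + 6 ⇒ q = 3/7.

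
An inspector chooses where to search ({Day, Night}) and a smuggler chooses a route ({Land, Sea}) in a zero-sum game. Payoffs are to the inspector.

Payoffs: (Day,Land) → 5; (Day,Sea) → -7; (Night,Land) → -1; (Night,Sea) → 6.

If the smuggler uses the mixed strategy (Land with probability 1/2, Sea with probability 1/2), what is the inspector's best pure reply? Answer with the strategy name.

Expected payoff of Day: (1/2)·5 + (1/2)·(-7) = -1.
Expected payoff of Night: (1/2)·(-1) + (1/2)·6 = 5/2.
The largest is 5/2, so the inspector's best response is Night.

Night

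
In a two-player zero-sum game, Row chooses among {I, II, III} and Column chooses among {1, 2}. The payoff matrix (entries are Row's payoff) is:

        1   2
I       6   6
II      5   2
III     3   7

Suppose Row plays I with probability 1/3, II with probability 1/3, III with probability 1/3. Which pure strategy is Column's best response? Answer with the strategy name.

1

If Column plays 1, Row's expected payoff is (1/3)·6 + (1/3)·5 + (1/3)·3 = 14/3.
If Column plays 2, Row's expected payoff is (1/3)·6 + (1/3)·2 + (1/3)·7 = 5.
Column minimizes Row's payoff; the smallest is 14/3, so the best response is 1.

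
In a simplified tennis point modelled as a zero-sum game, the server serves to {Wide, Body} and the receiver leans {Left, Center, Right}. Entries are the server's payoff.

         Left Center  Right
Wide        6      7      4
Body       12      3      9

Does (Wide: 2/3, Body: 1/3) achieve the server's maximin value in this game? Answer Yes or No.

Yes

Against Left this mix gives (2/3)·6 + (1/3)·12 = 8.
Against Center this mix gives (2/3)·7 + (1/3)·3 = 17/3.
Against Right this mix gives (2/3)·4 + (1/3)·9 = 17/3.
All of the receiver's active replies (Center, Right) yield 17/3, and no column does worse for the server. The mix makes the receiver indifferent and guarantees 17/3, so it is optimal.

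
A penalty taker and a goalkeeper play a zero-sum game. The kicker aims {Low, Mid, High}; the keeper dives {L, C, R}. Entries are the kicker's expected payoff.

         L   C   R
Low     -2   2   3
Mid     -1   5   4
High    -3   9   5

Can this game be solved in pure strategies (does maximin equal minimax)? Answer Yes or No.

Row minima: Low → -2, Mid → -1, High → -3; maximin = -1.
Column maxima: L → -1, C → 9, R → 5; minimax = -1.
maximin = minimax = -1, so a saddle point exists.

Yes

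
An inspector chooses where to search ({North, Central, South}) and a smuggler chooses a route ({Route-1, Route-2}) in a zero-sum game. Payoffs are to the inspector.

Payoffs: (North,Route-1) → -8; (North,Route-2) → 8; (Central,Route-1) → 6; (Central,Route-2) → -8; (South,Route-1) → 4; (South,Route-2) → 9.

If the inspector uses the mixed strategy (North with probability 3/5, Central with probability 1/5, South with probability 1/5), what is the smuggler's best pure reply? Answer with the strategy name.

If the smuggler plays Route-1, the inspector's expected payoff is (3/5)·(-8) + (1/5)·6 + (1/5)·4 = -14/5.
If the smuggler plays Route-2, the inspector's expected payoff is (3/5)·8 + (1/5)·(-8) + (1/5)·9 = 5.
The smuggler minimizes the inspector's payoff; the smallest is -14/5, so the best response is Route-1.

Route-1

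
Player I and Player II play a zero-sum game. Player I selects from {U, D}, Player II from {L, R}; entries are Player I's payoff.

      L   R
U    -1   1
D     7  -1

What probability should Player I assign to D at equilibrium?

Row minima: U → -1, D → -1; maximin = -1.
Column maxima: L → 7, R → 1; minimax = 1.
-1 ≠ 1, so there is no saddle point; optimal play is mixed.
Let Player I play U with probability p. Expected payoff against L: (-1)p + 7(1−p) = −8p + 7; against R: 1p + (-1)(1−p) = 2p − 1.
Setting these equal: −8p + 7 = 2p − 1 ⇒ −10p = -8 ⇒ p = 4/5, and the value is (-8)·(4/5) + 7 = 3/5.
For Player II: with q = P(L), equating U's and D's payoffs gives −2q + 1 = 8q − 1 ⇒ q = 1/5.

1/5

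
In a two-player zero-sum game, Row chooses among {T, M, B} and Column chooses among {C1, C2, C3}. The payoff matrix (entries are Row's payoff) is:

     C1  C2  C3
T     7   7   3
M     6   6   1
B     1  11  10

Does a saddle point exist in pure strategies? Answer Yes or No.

Row minima: T → 3, M → 1, B → 1; maximin = 3.
Column maxima: C1 → 7, C2 → 11, C3 → 10; minimax = 7.
3 ≠ 7, so no pure-strategy equilibrium exists.

No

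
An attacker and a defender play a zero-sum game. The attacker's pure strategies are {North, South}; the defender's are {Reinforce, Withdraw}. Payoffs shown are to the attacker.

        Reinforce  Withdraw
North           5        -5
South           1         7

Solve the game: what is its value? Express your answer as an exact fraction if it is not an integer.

Row minima: North → -5, South → 1; maximin = 1.
Column maxima: Reinforce → 5, Withdraw → 7; minimax = 5.
1 ≠ 5, so there is no saddle point; optimal play is mixed.
Let the attacker play North with probability p. Expected payoff against Reinforce: 5p + 1(1−p) = 4p + 1; against Withdraw: (-5)p + 7(1−p) = −12p + 7.
Setting these equal: 4p + 1 = −12p + 7 ⇒ 16p = 6 ⇒ p = 3/8, and the value is (4)·(3/8) + 1 = 5/2.
For the defender: with q = P(Reinforce), equating North's and South's payoffs gives 10q − 5 = −6q + 7 ⇒ q = 3/4.

5/2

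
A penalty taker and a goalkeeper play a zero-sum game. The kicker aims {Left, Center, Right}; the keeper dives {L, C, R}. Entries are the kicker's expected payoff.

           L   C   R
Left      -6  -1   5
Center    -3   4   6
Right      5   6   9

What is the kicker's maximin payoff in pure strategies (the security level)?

5

Row minima: Left → -6, Center → -3, Right → 5.
The best of these is 5.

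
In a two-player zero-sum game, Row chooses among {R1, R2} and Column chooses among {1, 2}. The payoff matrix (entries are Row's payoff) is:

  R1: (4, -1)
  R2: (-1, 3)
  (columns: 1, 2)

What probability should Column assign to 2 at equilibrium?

5/9

Row minima: R1 → -1, R2 → -1; maximin = -1.
Column maxima: 1 → 4, 2 → 3; minimax = 3.
-1 ≠ 3, so there is no saddle point; optimal play is mixed.
Let Row play R1 with probability p. Expected payoff against 1: 4p + (-1)(1−p) = 5p − 1; against 2: (-1)p + 3(1−p) = −4p + 3.
Setting these equal: 5p − 1 = −4p + 3 ⇒ 9p = 4 ⇒ p = 4/9, and the value is (5)·(4/9) − 1 = 11/9.
For Column: with q = P(1), equating R1's and R2's payoffs gives 5q − 1 = −4q + 3 ⇒ q = 4/9.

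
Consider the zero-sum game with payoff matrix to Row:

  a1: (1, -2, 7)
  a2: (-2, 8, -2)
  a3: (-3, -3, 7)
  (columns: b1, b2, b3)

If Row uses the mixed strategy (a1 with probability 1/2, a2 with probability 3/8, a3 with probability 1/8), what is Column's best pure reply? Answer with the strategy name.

If Column plays b1, Row's expected payoff is (1/2)·1 + (3/8)·(-2) + (1/8)·(-3) = -5/8.
If Column plays b2, Row's expected payoff is (1/2)·(-2) + (3/8)·8 + (1/8)·(-3) = 13/8.
If Column plays b3, Row's expected payoff is (1/2)·7 + (3/8)·(-2) + (1/8)·7 = 29/8.
Column minimizes Row's payoff; the smallest is -5/8, so the best response is b1.

b1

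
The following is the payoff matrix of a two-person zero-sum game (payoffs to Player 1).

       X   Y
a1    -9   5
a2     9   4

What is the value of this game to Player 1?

Row minima: a1 → -9, a2 → 4; maximin = 4.
Column maxima: X → 9, Y → 5; minimax = 5.
4 ≠ 5, so there is no saddle point; optimal play is mixed.
Let Player 1 play a1 with probability p. Expected payoff against X: (-9)p + 9(1−p) = −18p + 9; against Y: 5p + 4(1−p) = p + 4.
Setting these equal: −18p + 9 = p + 4 ⇒ −19p = -5 ⇒ p = 5/19, and the value is (-18)·(5/19) + 9 = 81/19.
For Player 2: with q = P(X), equating a1's and a2's payoffs gives −14q + 5 = 5q + 4 ⇒ q = 1/19.

81/19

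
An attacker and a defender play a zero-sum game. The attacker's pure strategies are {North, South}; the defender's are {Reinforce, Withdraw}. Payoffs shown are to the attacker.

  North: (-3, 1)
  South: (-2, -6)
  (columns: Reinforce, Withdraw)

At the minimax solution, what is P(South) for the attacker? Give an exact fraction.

Row minima: North → -3, South → -6; maximin = -3.
Column maxima: Reinforce → -2, Withdraw → 1; minimax = -2.
-3 ≠ -2, so there is no saddle point; optimal play is mixed.
Let the attacker play North with probability p. Expected payoff against Reinforce: (-3)p + (-2)(1−p) = −p − 2; against Withdraw: 1p + (-6)(1−p) = 7p − 6.
Setting these equal: −p − 2 = 7p − 6 ⇒ −8p = -4 ⇒ p = 1/2, and the value is (-1)·(1/2) − 2 = -5/2.
For the defender: with q = P(Reinforce), equating North's and South's payoffs gives −4q + 1 = 4q − 6 ⇒ q = 7/8.

1/2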